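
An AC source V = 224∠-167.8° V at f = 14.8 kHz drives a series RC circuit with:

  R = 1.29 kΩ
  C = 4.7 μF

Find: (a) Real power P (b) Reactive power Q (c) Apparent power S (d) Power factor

Step 1 — Angular frequency: ω = 2π·f = 2π·1.48e+04 = 9.299e+04 rad/s.
Step 2 — Component impedances:
  R: Z = R = 1290 Ω
  C: Z = 1/(jωC) = -j/(ω·C) = 0 - j2.288 Ω
Step 3 — Series combination: Z_total = R + C = 1290 - j2.288 Ω = 1290∠-0.1° Ω.
Step 4 — Source phasor: V = 224∠-167.8° V = -218.9 - j47.34 V.
Step 5 — Current: I = V / Z = -0.1697 - j0.037 A = 0.1736∠-167.7° A.
Step 6 — Complex power: S = V·I* = 38.9 - j0.06899 VA.
Step 7 — Real power: P = Re(S) = 38.9 W.
Step 8 — Reactive power: Q = Im(S) = -0.06899 VAR.
Step 9 — Apparent power: |S| = 38.9 VA.
Step 10 — Power factor: PF = P/|S| = 1 (leading).

(a) P = 38.9 W  (b) Q = -0.06899 VAR  (c) S = 38.9 VA  (d) PF = 1 (leading)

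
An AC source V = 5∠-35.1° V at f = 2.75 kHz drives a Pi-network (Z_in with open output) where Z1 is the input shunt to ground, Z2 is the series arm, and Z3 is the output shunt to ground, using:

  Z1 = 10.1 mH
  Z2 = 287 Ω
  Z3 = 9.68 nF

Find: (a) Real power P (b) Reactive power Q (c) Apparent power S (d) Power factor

Step 1 — Angular frequency: ω = 2π·f = 2π·2750 = 1.728e+04 rad/s.
Step 2 — Component impedances:
  Z1: Z = jωL = j·1.728e+04·0.0101 = 0 + j174.5 Ω
  Z2: Z = R = 287 Ω
  Z3: Z = 1/(jωC) = -j/(ω·C) = 0 - j5979 Ω
Step 3 — With open output, the series arm Z2 and the output shunt Z3 appear in series to ground: Z2 + Z3 = 287 - j5979 Ω.
Step 4 — Parallel with input shunt Z1: Z_in = Z1 || (Z2 + Z3) = 0.2588 + j179.7 Ω = 179.7∠89.9° Ω.
Step 5 — Source phasor: V = 5∠-35.1° V = 4.091 - j2.875 V.
Step 6 — Current: I = V / Z = -0.01596 - j0.02278 A = 0.02782∠-125.0° A.
Step 7 — Complex power: S = V·I* = 0.0002003 + j0.1391 VA.
Step 8 — Real power: P = Re(S) = 0.0002003 W.
Step 9 — Reactive power: Q = Im(S) = 0.1391 VAR.
Step 10 — Apparent power: |S| = 0.1391 VA.
Step 11 — Power factor: PF = P/|S| = 0.00144 (lagging).

(a) P = 0.0002003 W  (b) Q = 0.1391 VAR  (c) S = 0.1391 VA  (d) PF = 0.00144 (lagging)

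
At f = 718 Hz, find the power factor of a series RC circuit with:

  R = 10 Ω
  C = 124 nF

Step 1 — Angular frequency: ω = 2π·f = 2π·718 = 4511 rad/s.
Step 2 — Component impedances:
  R: Z = R = 10 Ω
  C: Z = 1/(jωC) = -j/(ω·C) = 0 - j1788 Ω
Step 3 — Series combination: Z_total = R + C = 10 - j1788 Ω = 1788∠-89.7° Ω.
Step 4 — Power factor: PF = cos(φ) = Re(Z)/|Z| = 10/1787.6 = 0.005594.
Step 5 — Type: Im(Z) = -1788 ⇒ leading (phase φ = -89.7°).

PF = 0.005594 (leading, φ = -89.7°)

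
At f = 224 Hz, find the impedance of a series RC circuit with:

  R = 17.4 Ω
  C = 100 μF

Step 1 — Angular frequency: ω = 2π·f = 2π·224 = 1407 rad/s.
Step 2 — Component impedances:
  R: Z = R = 17.4 Ω
  C: Z = 1/(jωC) = -j/(ω·C) = 0 - j7.105 Ω
Step 3 — Series combination: Z_total = R + C = 17.4 - j7.105 Ω = 18.79∠-22.2° Ω.

Z = 17.4 - j7.105 Ω = 18.79∠-22.2° Ω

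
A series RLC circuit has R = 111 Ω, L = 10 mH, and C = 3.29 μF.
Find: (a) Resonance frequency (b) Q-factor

Step 1 — Resonance condition Im(Z)=0 gives ω₀ = 1/√(LC).
Step 2 — ω₀ = 1/√(0.01·3.29e-06) = 5513 rad/s.
Step 3 — f₀ = ω₀/(2π) = 877.4 Hz.
Step 4 — Series Q: Q = ω₀L/R = 5513·0.01/111 = 0.4967.

(a) f₀ = 877.4 Hz  (b) Q = 0.4967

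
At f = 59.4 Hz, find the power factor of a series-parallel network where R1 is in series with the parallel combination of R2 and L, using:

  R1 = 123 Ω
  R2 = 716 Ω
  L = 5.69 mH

Step 1 — Angular frequency: ω = 2π·f = 2π·59.4 = 373.2 rad/s.
Step 2 — Component impedances:
  R1: Z = R = 123 Ω
  R2: Z = R = 716 Ω
  L: Z = jωL = j·373.2·0.00569 = 0 + j2.124 Ω
Step 3 — Parallel branch: R2 || L = 1/(1/R2 + 1/L) = 0.006299 + j2.124 Ω.
Step 4 — Series with R1: Z_total = R1 + (R2 || L) = 123 + j2.124 Ω = 123∠1.0° Ω.
Step 5 — Power factor: PF = cos(φ) = Re(Z)/|Z| = 123.01/123.02 = 0.9999.
Step 6 — Type: Im(Z) = 2.124 ⇒ lagging (phase φ = 1.0°).

PF = 0.9999 (lagging, φ = 1.0°)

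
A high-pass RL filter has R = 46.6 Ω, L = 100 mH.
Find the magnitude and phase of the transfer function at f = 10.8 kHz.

Step 1 — Angular frequency: ω = 2π·1.08e+04 = 6.786e+04 rad/s.
Step 2 — Transfer function: H(jω) = jωL/(R + jωL).
Step 3 — Numerator jωL = j·6786; denominator R + jωL = 46.6 + j6786.
Step 4 — H = 1 + j0.006867.
Step 5 — Magnitude: |H| = 1 (-0.0 dB); phase: φ = 0.4°.

|H| = 1 (-0.0 dB), φ = 0.4°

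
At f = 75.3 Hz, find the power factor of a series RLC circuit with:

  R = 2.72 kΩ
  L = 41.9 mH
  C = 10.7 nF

Step 1 — Angular frequency: ω = 2π·f = 2π·75.3 = 473.1 rad/s.
Step 2 — Component impedances:
  R: Z = R = 2720 Ω
  L: Z = jωL = j·473.1·0.0419 = 0 + j19.82 Ω
  C: Z = 1/(jωC) = -j/(ω·C) = 0 - j1.975e+05 Ω
Step 3 — Series combination: Z_total = R + L + C = 2720 - j1.975e+05 Ω = 1.975e+05∠-89.2° Ω.
Step 4 — Power factor: PF = cos(φ) = Re(Z)/|Z| = 2720/1.975e+05 = 0.01377.
Step 5 — Type: Im(Z) = -1.975e+05 ⇒ leading (phase φ = -89.2°).

PF = 0.01377 (leading, φ = -89.2°)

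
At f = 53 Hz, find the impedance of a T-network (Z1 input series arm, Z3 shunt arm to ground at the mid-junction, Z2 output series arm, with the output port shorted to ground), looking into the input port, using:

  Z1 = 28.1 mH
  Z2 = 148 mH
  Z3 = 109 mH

Step 1 — Angular frequency: ω = 2π·f = 2π·53 = 333 rad/s.
Step 2 — Component impedances:
  Z1: Z = jωL = j·333·0.0281 = 0 + j9.358 Ω
  Z2: Z = jωL = j·333·0.148 = 0 + j49.29 Ω
  Z3: Z = jωL = j·333·0.109 = 0 + j36.3 Ω
Step 3 — With the output port shorted to ground, the output series arm Z2 runs from the junction to ground; the shunt arm Z3 also runs from the junction to ground. They appear in parallel: Z3 || Z2 = 0 + j20.9 Ω.
Step 4 — Series with input arm Z1: Z_in = Z1 + (Z3 || Z2) = 0 + j30.26 Ω = 30.26∠90.0° Ω.

Z = 0 + j30.26 Ω = 30.26∠90.0° Ω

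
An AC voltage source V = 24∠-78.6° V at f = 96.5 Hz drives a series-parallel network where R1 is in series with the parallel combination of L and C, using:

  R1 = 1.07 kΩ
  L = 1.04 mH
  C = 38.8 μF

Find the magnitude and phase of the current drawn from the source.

Step 1 — Angular frequency: ω = 2π·f = 2π·96.5 = 606.3 rad/s.
Step 2 — Component impedances:
  R1: Z = R = 1070 Ω
  L: Z = jωL = j·606.3·0.00104 = 0 + j0.6306 Ω
  C: Z = 1/(jωC) = -j/(ω·C) = 0 - j42.51 Ω
Step 3 — Parallel branch: L || C = 1/(1/L + 1/C) = 0 + j0.6401 Ω.
Step 4 — Series with R1: Z_total = R1 + (L || C) = 1070 + j0.6401 Ω = 1070∠0.0° Ω.
Step 5 — Source phasor: V = 24∠-78.6° V = 4.744 - j23.53 V.
Step 6 — Ohm's law: I = V / Z_total = (4.744 - j23.53) / (1070 + j0.6401) = 0.00442 - j0.02199 A.
Step 7 — Convert to polar: |I| = 0.02243 A, ∠I = -78.6°.

I = 0.02243∠-78.6° A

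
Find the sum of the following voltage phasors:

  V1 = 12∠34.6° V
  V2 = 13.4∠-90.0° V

Step 1 — Convert each phasor to rectangular form:
  V1 = 12·(cos(34.6°) + j·sin(34.6°)) = 9.878 + j6.814 V
  V2 = 13.4·(cos(-90.0°) + j·sin(-90.0°)) = 0 - j13.4 V
Step 2 — Sum components: V_total = 9.878 - j6.586 V.
Step 3 — Convert to polar: |V_total| = 11.87 V, ∠V_total = -33.7°.

V_total = 11.87∠-33.7° V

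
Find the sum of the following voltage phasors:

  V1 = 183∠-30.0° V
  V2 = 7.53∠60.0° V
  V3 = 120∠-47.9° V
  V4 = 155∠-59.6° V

Step 1 — Convert each phasor to rectangular form:
  V1 = 183·(cos(-30.0°) + j·sin(-30.0°)) = 158.5 - j91.5 V
  V2 = 7.53·(cos(60.0°) + j·sin(60.0°)) = 3.765 + j6.521 V
  V3 = 120·(cos(-47.9°) + j·sin(-47.9°)) = 80.45 - j89.04 V
  V4 = 155·(cos(-59.6°) + j·sin(-59.6°)) = 78.44 - j133.7 V
Step 2 — Sum components: V_total = 321.1 - j307.7 V.
Step 3 — Convert to polar: |V_total| = 444.8 V, ∠V_total = -43.8°.

V_total = 444.8∠-43.8° V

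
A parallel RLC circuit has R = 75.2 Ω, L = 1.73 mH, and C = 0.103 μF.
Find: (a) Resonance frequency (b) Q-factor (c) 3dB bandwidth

Step 1 — Resonance: ω₀ = 1/√(LC) = 1/√(0.00173·1.03e-07) = 7.491e+04 rad/s.
Step 2 — f₀ = ω₀/(2π) = 1.192e+04 Hz.
Step 3 — Parallel Q: Q = R/(ω₀L) = 75.2/(7.491e+04·0.00173) = 0.5802.
Step 4 — Bandwidth: Δω = ω₀/Q = 1.291e+05 rad/s; BW = Δω/(2π) = 2.055e+04 Hz.

(a) f₀ = 1.192e+04 Hz  (b) Q = 0.5802  (c) BW = 2.055e+04 Hz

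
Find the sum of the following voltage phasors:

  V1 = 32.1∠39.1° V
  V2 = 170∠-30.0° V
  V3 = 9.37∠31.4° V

Step 1 — Convert each phasor to rectangular form:
  V1 = 32.1·(cos(39.1°) + j·sin(39.1°)) = 24.91 + j20.24 V
  V2 = 170·(cos(-30.0°) + j·sin(-30.0°)) = 147.2 - j85 V
  V3 = 9.37·(cos(31.4°) + j·sin(31.4°)) = 7.998 + j4.882 V
Step 2 — Sum components: V_total = 180.1 - j59.87 V.
Step 3 — Convert to polar: |V_total| = 189.8 V, ∠V_total = -18.4°.

V_total = 189.8∠-18.4° V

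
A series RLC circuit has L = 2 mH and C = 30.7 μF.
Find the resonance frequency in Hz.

Step 1 — Resonance condition Im(Z)=0 gives ω₀ = 1/√(LC).
Step 2 — ω₀ = 1/√(0.002·3.07e-05) = 4036 rad/s.
Step 3 — f₀ = ω₀/(2π) = 642.3 Hz.

f₀ = 642.3 Hz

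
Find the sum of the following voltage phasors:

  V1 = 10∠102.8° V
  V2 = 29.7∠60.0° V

Step 1 — Convert each phasor to rectangular form:
  V1 = 10·(cos(102.8°) + j·sin(102.8°)) = -2.215 + j9.751 V
  V2 = 29.7·(cos(60.0°) + j·sin(60.0°)) = 14.85 + j25.72 V
Step 2 — Sum components: V_total = 12.63 + j35.47 V.
Step 3 — Convert to polar: |V_total| = 37.66 V, ∠V_total = 70.4°.

V_total = 37.66∠70.4° V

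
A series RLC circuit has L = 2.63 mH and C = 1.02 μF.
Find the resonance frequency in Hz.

Step 1 — Resonance condition Im(Z)=0 gives ω₀ = 1/√(LC).
Step 2 — ω₀ = 1/√(0.00263·1.02e-06) = 1.931e+04 rad/s.
Step 3 — f₀ = ω₀/(2π) = 3073 Hz.

f₀ = 3073 Hz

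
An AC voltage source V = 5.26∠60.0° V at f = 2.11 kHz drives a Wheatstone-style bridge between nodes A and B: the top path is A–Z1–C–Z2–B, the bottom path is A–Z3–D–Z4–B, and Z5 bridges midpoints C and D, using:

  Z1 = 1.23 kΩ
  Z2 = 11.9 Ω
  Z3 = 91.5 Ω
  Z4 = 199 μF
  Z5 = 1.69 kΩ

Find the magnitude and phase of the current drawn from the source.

Step 1 — Angular frequency: ω = 2π·f = 2π·2110 = 1.326e+04 rad/s.
Step 2 — Component impedances:
  Z1: Z = R = 1230 Ω
  Z2: Z = R = 11.9 Ω
  Z3: Z = R = 91.5 Ω
  Z4: Z = 1/(jωC) = -j/(ω·C) = 0 - j0.379 Ω
  Z5: Z = R = 1690 Ω
Step 3 — Bridge requires nodal analysis (the Z5 bridge couples midpoints C and D, so the two paths cannot be reduced to a simple series/parallel combination). Setting node B to ground and injecting 1 A at node A, the 3-node admittance system at A, C, D solves to V_A = Z_AB = 85.22 - j0.3291 Ω = 85.22∠-0.2° Ω.
Step 4 — Source phasor: V = 5.26∠60.0° V = 2.63 + j4.555 V.
Step 5 — Ohm's law: I = V / Z_total = (2.63 + j4.555) / (85.22 - j0.3291) = 0.03065 + j0.05357 A.
Step 6 — Convert to polar: |I| = 0.06172 A, ∠I = 60.2°.

I = 0.06172∠60.2° A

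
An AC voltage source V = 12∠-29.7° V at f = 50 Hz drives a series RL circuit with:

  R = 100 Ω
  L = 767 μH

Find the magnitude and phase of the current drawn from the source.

Step 1 — Angular frequency: ω = 2π·f = 2π·50 = 314.2 rad/s.
Step 2 — Component impedances:
  R: Z = R = 100 Ω
  L: Z = jωL = j·314.2·0.000767 = 0 + j0.241 Ω
Step 3 — Series combination: Z_total = R + L = 100 + j0.241 Ω = 100∠0.1° Ω.
Step 4 — Source phasor: V = 12∠-29.7° V = 10.42 - j5.946 V.
Step 5 — Ohm's law: I = V / Z_total = (10.42 - j5.946) / (100 + j0.241) = 0.1041 - j0.05971 A.
Step 6 — Convert to polar: |I| = 0.12 A, ∠I = -29.8°.

I = 0.12∠-29.8° A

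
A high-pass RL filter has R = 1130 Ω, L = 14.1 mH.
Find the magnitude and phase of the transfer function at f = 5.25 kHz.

Step 1 — Angular frequency: ω = 2π·5250 = 3.299e+04 rad/s.
Step 2 — Transfer function: H(jω) = jωL/(R + jωL).
Step 3 — Numerator jωL = j·465.1; denominator R + jωL = 1130 + j465.1.
Step 4 — H = 0.1449 + j0.352.
Step 5 — Magnitude: |H| = 0.3806 (-8.4 dB); phase: φ = 67.6°.

|H| = 0.3806 (-8.4 dB), φ = 67.6°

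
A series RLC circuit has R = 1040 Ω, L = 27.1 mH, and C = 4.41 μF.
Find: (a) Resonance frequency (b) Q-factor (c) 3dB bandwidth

Step 1 — Resonance condition Im(Z)=0 gives ω₀ = 1/√(LC).
Step 2 — ω₀ = 1/√(0.0271·4.41e-06) = 2893 rad/s.
Step 3 — f₀ = ω₀/(2π) = 460.4 Hz.
Step 4 — Series Q: Q = ω₀L/R = 2893·0.0271/1040 = 0.07538.
Step 5 — 3dB bandwidth: Δω = ω₀/Q = 3.838e+04 rad/s; BW = Δω/(2π) = 6108 Hz.

(a) f₀ = 460.4 Hz  (b) Q = 0.07538  (c) BW = 6108 Hz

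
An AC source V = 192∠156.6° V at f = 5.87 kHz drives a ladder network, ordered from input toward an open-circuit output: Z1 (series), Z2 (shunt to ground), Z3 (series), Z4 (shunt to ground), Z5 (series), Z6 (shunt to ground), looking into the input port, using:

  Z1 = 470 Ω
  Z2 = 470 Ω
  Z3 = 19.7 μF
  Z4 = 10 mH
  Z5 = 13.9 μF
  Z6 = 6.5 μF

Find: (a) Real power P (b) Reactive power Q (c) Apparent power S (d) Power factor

Step 1 — Angular frequency: ω = 2π·f = 2π·5870 = 3.688e+04 rad/s.
Step 2 — Component impedances:
  Z1: Z = R = 470 Ω
  Z2: Z = R = 470 Ω
  Z3: Z = 1/(jωC) = -j/(ω·C) = 0 - j1.376 Ω
  Z4: Z = jωL = j·3.688e+04·0.01 = 0 + j368.8 Ω
  Z5: Z = 1/(jωC) = -j/(ω·C) = 0 - j1.951 Ω
  Z6: Z = 1/(jωC) = -j/(ω·C) = 0 - j4.171 Ω
Step 3 — Ladder network (open output): work backward from the far end, alternating series and parallel combinations. Z_in = 470.1 - j7.6 Ω = 470.2∠-0.9° Ω.
Step 4 — Source phasor: V = 192∠156.6° V = -176.2 + j76.25 V.
Step 5 — Current: I = V / Z = -0.3773 + j0.1561 A = 0.4084∠157.5° A.
Step 6 — Complex power: S = V·I* = 78.39 - j1.267 VA.
Step 7 — Real power: P = Re(S) = 78.39 W.
Step 8 — Reactive power: Q = Im(S) = -1.267 VAR.
Step 9 — Apparent power: |S| = 78.4 VA.
Step 10 — Power factor: PF = P/|S| = 0.9999 (leading).

(a) P = 78.39 W  (b) Q = -1.267 VAR  (c) S = 78.4 VA  (d) PF = 0.9999 (leading)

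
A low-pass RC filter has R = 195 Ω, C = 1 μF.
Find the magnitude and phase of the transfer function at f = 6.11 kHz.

Step 1 — Angular frequency: ω = 2π·6110 = 3.839e+04 rad/s.
Step 2 — Transfer function: H(jω) = 1/(1 + jωRC).
Step 3 — Denominator: 1 + jωRC = 1 + j·3.839e+04·195·1e-06 = 1 + j7.486.
Step 4 — H = 0.01753 - j0.1312.
Step 5 — Magnitude: |H| = 0.1324 (-17.6 dB); phase: φ = -82.4°.

|H| = 0.1324 (-17.6 dB), φ = -82.4°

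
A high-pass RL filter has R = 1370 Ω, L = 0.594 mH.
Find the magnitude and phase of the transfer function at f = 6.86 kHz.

Step 1 — Angular frequency: ω = 2π·6860 = 4.31e+04 rad/s.
Step 2 — Transfer function: H(jω) = jωL/(R + jωL).
Step 3 — Numerator jωL = j·25.6; denominator R + jωL = 1370 + j25.6.
Step 4 — H = 0.0003491 + j0.01868.
Step 5 — Magnitude: |H| = 0.01869 (-34.6 dB); phase: φ = 88.9°.

|H| = 0.01869 (-34.6 dB), φ = 88.9°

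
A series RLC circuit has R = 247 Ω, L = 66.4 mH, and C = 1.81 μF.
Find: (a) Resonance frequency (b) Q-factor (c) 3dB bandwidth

Step 1 — Resonance: ω₀ = 1/√(LC) = 1/√(0.0664·1.81e-06) = 2885 rad/s.
Step 2 — f₀ = ω₀/(2π) = 459.1 Hz.
Step 3 — Series Q: Q = ω₀L/R = 2885·0.0664/247 = 0.7754.
Step 4 — Bandwidth: Δω = ω₀/Q = 3720 rad/s; BW = Δω/(2π) = 592 Hz.

(a) f₀ = 459.1 Hz  (b) Q = 0.7754  (c) BW = 592 Hz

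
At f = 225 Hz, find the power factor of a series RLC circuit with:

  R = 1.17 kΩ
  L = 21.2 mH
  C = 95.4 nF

Step 1 — Angular frequency: ω = 2π·f = 2π·225 = 1414 rad/s.
Step 2 — Component impedances:
  R: Z = R = 1170 Ω
  L: Z = jωL = j·1414·0.0212 = 0 + j29.97 Ω
  C: Z = 1/(jωC) = -j/(ω·C) = 0 - j7415 Ω
Step 3 — Series combination: Z_total = R + L + C = 1170 - j7385 Ω = 7477∠-81.0° Ω.
Step 4 — Power factor: PF = cos(φ) = Re(Z)/|Z| = 1170/7477 = 0.1565.
Step 5 — Type: Im(Z) = -7385 ⇒ leading (phase φ = -81.0°).

PF = 0.1565 (leading, φ = -81.0°)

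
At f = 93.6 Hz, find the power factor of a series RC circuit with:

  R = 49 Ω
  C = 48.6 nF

Step 1 — Angular frequency: ω = 2π·f = 2π·93.6 = 588.1 rad/s.
Step 2 — Component impedances:
  R: Z = R = 49 Ω
  C: Z = 1/(jωC) = -j/(ω·C) = 0 - j3.499e+04 Ω
Step 3 — Series combination: Z_total = R + C = 49 - j3.499e+04 Ω = 3.499e+04∠-89.9° Ω.
Step 4 — Power factor: PF = cos(φ) = Re(Z)/|Z| = 49/34987 = 0.001401.
Step 5 — Type: Im(Z) = -3.499e+04 ⇒ leading (phase φ = -89.9°).

PF = 0.001401 (leading, φ = -89.9°)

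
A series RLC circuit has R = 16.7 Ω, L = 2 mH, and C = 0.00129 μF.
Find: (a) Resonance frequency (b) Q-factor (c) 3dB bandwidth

Step 1 — Resonance condition Im(Z)=0 gives ω₀ = 1/√(LC).
Step 2 — ω₀ = 1/√(0.002·1.29e-09) = 6.226e+05 rad/s.
Step 3 — f₀ = ω₀/(2π) = 9.909e+04 Hz.
Step 4 — Series Q: Q = ω₀L/R = 6.226e+05·0.002/16.7 = 74.56.
Step 5 — 3dB bandwidth: Δω = ω₀/Q = 8350 rad/s; BW = Δω/(2π) = 1329 Hz.

(a) f₀ = 9.909e+04 Hz  (b) Q = 74.56  (c) BW = 1329 Hz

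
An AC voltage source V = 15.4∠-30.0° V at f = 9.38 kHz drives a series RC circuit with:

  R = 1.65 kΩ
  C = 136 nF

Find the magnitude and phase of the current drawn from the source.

Step 1 — Angular frequency: ω = 2π·f = 2π·9380 = 5.894e+04 rad/s.
Step 2 — Component impedances:
  R: Z = R = 1650 Ω
  C: Z = 1/(jωC) = -j/(ω·C) = 0 - j124.8 Ω
Step 3 — Series combination: Z_total = R + C = 1650 - j124.8 Ω = 1655∠-4.3° Ω.
Step 4 — Source phasor: V = 15.4∠-30.0° V = 13.34 - j7.7 V.
Step 5 — Ohm's law: I = V / Z_total = (13.34 - j7.7) / (1650 - j124.8) = 0.008388 - j0.004032 A.
Step 6 — Convert to polar: |I| = 0.009307 A, ∠I = -25.7°.

I = 0.009307∠-25.7° A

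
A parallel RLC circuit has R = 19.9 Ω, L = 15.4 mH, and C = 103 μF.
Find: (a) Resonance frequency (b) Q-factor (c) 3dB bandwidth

Step 1 — Resonance: ω₀ = 1/√(LC) = 1/√(0.0154·0.000103) = 794 rad/s.
Step 2 — f₀ = ω₀/(2π) = 126.4 Hz.
Step 3 — Parallel Q: Q = R/(ω₀L) = 19.9/(794·0.0154) = 1.627.
Step 4 — Bandwidth: Δω = ω₀/Q = 487.9 rad/s; BW = Δω/(2π) = 77.65 Hz.

(a) f₀ = 126.4 Hz  (b) Q = 1.627  (c) BW = 77.65 Hz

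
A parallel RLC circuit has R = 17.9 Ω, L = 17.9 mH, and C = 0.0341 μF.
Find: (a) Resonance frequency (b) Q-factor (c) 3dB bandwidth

Step 1 — Resonance: ω₀ = 1/√(LC) = 1/√(0.0179·3.41e-08) = 4.048e+04 rad/s.
Step 2 — f₀ = ω₀/(2π) = 6442 Hz.
Step 3 — Parallel Q: Q = R/(ω₀L) = 17.9/(4.048e+04·0.0179) = 0.02471.
Step 4 — Bandwidth: Δω = ω₀/Q = 1.638e+06 rad/s; BW = Δω/(2π) = 2.607e+05 Hz.

(a) f₀ = 6442 Hz  (b) Q = 0.02471  (c) BW = 2.607e+05 Hz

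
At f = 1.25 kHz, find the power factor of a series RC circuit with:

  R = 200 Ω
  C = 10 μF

Step 1 — Angular frequency: ω = 2π·f = 2π·1250 = 7854 rad/s.
Step 2 — Component impedances:
  R: Z = R = 200 Ω
  C: Z = 1/(jωC) = -j/(ω·C) = 0 - j12.73 Ω
Step 3 — Series combination: Z_total = R + C = 200 - j12.73 Ω = 200.4∠-3.6° Ω.
Step 4 — Power factor: PF = cos(φ) = Re(Z)/|Z| = 200/200.4 = 0.998.
Step 5 — Type: Im(Z) = -12.73 ⇒ leading (phase φ = -3.6°).

PF = 0.998 (leading, φ = -3.6°)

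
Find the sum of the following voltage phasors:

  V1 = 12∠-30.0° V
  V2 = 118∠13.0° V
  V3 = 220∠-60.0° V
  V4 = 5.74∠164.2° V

Step 1 — Convert each phasor to rectangular form:
  V1 = 12·(cos(-30.0°) + j·sin(-30.0°)) = 10.39 - j6 V
  V2 = 118·(cos(13.0°) + j·sin(13.0°)) = 115 + j26.54 V
  V3 = 220·(cos(-60.0°) + j·sin(-60.0°)) = 110 - j190.5 V
  V4 = 5.74·(cos(164.2°) + j·sin(164.2°)) = -5.523 + j1.563 V
Step 2 — Sum components: V_total = 229.8 - j168.4 V.
Step 3 — Convert to polar: |V_total| = 284.9 V, ∠V_total = -36.2°.

V_total = 284.9∠-36.2° V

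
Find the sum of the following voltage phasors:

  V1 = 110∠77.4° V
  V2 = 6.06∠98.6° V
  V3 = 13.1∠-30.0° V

Step 1 — Convert each phasor to rectangular form:
  V1 = 110·(cos(77.4°) + j·sin(77.4°)) = 24 + j107.4 V
  V2 = 6.06·(cos(98.6°) + j·sin(98.6°)) = -0.9062 + j5.992 V
  V3 = 13.1·(cos(-30.0°) + j·sin(-30.0°)) = 11.34 - j6.55 V
Step 2 — Sum components: V_total = 34.43 + j106.8 V.
Step 3 — Convert to polar: |V_total| = 112.2 V, ∠V_total = 72.1°.

V_total = 112.2∠72.1° V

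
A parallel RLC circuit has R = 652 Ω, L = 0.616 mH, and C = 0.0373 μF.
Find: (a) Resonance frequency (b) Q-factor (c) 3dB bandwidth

Step 1 — Resonance: ω₀ = 1/√(LC) = 1/√(0.000616·3.73e-08) = 2.086e+05 rad/s.
Step 2 — f₀ = ω₀/(2π) = 3.32e+04 Hz.
Step 3 — Parallel Q: Q = R/(ω₀L) = 652/(2.086e+05·0.000616) = 5.074.
Step 4 — Bandwidth: Δω = ω₀/Q = 4.112e+04 rad/s; BW = Δω/(2π) = 6544 Hz.

(a) f₀ = 3.32e+04 Hz  (b) Q = 5.074  (c) BW = 6544 Hz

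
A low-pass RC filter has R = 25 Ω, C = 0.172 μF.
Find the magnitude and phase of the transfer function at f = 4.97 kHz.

Step 1 — Angular frequency: ω = 2π·4970 = 3.123e+04 rad/s.
Step 2 — Transfer function: H(jω) = 1/(1 + jωRC).
Step 3 — Denominator: 1 + jωRC = 1 + j·3.123e+04·25·1.72e-07 = 1 + j0.1343.
Step 4 — H = 0.9823 - j0.1319.
Step 5 — Magnitude: |H| = 0.9911 (-0.1 dB); phase: φ = -7.6°.

|H| = 0.9911 (-0.1 dB), φ = -7.6°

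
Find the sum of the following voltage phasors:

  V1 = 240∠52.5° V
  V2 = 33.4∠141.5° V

Step 1 — Convert each phasor to rectangular form:
  V1 = 240·(cos(52.5°) + j·sin(52.5°)) = 146.1 + j190.4 V
  V2 = 33.4·(cos(141.5°) + j·sin(141.5°)) = -26.14 + j20.79 V
Step 2 — Sum components: V_total = 120 + j211.2 V.
Step 3 — Convert to polar: |V_total| = 242.9 V, ∠V_total = 60.4°.

V_total = 242.9∠60.4° V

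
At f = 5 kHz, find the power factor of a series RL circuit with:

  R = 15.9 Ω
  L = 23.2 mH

Step 1 — Angular frequency: ω = 2π·f = 2π·5000 = 3.142e+04 rad/s.
Step 2 — Component impedances:
  R: Z = R = 15.9 Ω
  L: Z = jωL = j·3.142e+04·0.0232 = 0 + j728.8 Ω
Step 3 — Series combination: Z_total = R + L = 15.9 + j728.8 Ω = 729∠88.8° Ω.
Step 4 — Power factor: PF = cos(φ) = Re(Z)/|Z| = 15.9/729 = 0.02181.
Step 5 — Type: Im(Z) = 728.8 ⇒ lagging (phase φ = 88.8°).

PF = 0.02181 (lagging, φ = 88.8°)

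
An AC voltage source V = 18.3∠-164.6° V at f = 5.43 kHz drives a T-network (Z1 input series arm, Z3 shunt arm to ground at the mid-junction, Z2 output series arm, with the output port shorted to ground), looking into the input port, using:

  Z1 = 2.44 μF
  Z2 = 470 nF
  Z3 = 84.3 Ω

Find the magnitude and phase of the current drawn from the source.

Step 1 — Angular frequency: ω = 2π·f = 2π·5430 = 3.412e+04 rad/s.
Step 2 — Component impedances:
  Z1: Z = 1/(jωC) = -j/(ω·C) = 0 - j12.01 Ω
  Z2: Z = 1/(jωC) = -j/(ω·C) = 0 - j62.36 Ω
  Z3: Z = R = 84.3 Ω
Step 3 — With the output port shorted to ground, the output series arm Z2 runs from the junction to ground; the shunt arm Z3 also runs from the junction to ground. They appear in parallel: Z3 || Z2 = 29.82 - j40.31 Ω.
Step 4 — Series with input arm Z1: Z_in = Z1 + (Z3 || Z2) = 29.82 - j52.32 Ω = 60.22∠-60.3° Ω.
Step 5 — Source phasor: V = 18.3∠-164.6° V = -17.64 - j4.86 V.
Step 6 — Ohm's law: I = V / Z_total = (-17.64 - j4.86) / (29.82 - j52.32) = -0.07496 - j0.2945 A.
Step 7 — Convert to polar: |I| = 0.3039 A, ∠I = -104.3°.

I = 0.3039∠-104.3° A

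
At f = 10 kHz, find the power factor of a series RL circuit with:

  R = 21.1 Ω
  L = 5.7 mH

Step 1 — Angular frequency: ω = 2π·f = 2π·1e+04 = 6.283e+04 rad/s.
Step 2 — Component impedances:
  R: Z = R = 21.1 Ω
  L: Z = jωL = j·6.283e+04·0.0057 = 0 + j358.1 Ω
Step 3 — Series combination: Z_total = R + L = 21.1 + j358.1 Ω = 358.8∠86.6° Ω.
Step 4 — Power factor: PF = cos(φ) = Re(Z)/|Z| = 21.1/358.8 = 0.05881.
Step 5 — Type: Im(Z) = 358.1 ⇒ lagging (phase φ = 86.6°).

PF = 0.05881 (lagging, φ = 86.6°)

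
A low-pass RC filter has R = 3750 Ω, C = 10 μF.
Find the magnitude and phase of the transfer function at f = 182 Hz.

Step 1 — Angular frequency: ω = 2π·182 = 1144 rad/s.
Step 2 — Transfer function: H(jω) = 1/(1 + jωRC).
Step 3 — Denominator: 1 + jωRC = 1 + j·1144·3750·1e-05 = 1 + j42.88.
Step 4 — H = 0.0005435 - j0.02331.
Step 5 — Magnitude: |H| = 0.02331 (-32.6 dB); phase: φ = -88.7°.

|H| = 0.02331 (-32.6 dB), φ = -88.7°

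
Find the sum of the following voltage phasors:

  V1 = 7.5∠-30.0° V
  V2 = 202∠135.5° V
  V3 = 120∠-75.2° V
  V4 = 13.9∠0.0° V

Step 1 — Convert each phasor to rectangular form:
  V1 = 7.5·(cos(-30.0°) + j·sin(-30.0°)) = 6.495 - j3.75 V
  V2 = 202·(cos(135.5°) + j·sin(135.5°)) = -144.1 + j141.6 V
  V3 = 120·(cos(-75.2°) + j·sin(-75.2°)) = 30.65 - j116 V
  V4 = 13.9·(cos(0.0°) + j·sin(0.0°)) = 13.9 V
Step 2 — Sum components: V_total = -93.03 + j21.81 V.
Step 3 — Convert to polar: |V_total| = 95.55 V, ∠V_total = 166.8°.

V_total = 95.55∠166.8° V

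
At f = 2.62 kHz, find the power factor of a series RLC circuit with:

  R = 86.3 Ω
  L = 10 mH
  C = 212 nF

Step 1 — Angular frequency: ω = 2π·f = 2π·2620 = 1.646e+04 rad/s.
Step 2 — Component impedances:
  R: Z = R = 86.3 Ω
  L: Z = jωL = j·1.646e+04·0.01 = 0 + j164.6 Ω
  C: Z = 1/(jωC) = -j/(ω·C) = 0 - j286.5 Ω
Step 3 — Series combination: Z_total = R + L + C = 86.3 - j121.9 Ω = 149.4∠-54.7° Ω.
Step 4 — Power factor: PF = cos(φ) = Re(Z)/|Z| = 86.3/149.37 = 0.5778.
Step 5 — Type: Im(Z) = -121.9 ⇒ leading (phase φ = -54.7°).

PF = 0.5778 (leading, φ = -54.7°)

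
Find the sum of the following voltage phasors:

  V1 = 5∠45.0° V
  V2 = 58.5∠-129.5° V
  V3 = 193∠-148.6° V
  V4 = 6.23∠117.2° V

Step 1 — Convert each phasor to rectangular form:
  V1 = 5·(cos(45.0°) + j·sin(45.0°)) = 3.536 + j3.536 V
  V2 = 58.5·(cos(-129.5°) + j·sin(-129.5°)) = -37.21 - j45.14 V
  V3 = 193·(cos(-148.6°) + j·sin(-148.6°)) = -164.7 - j100.6 V
  V4 = 6.23·(cos(117.2°) + j·sin(117.2°)) = -2.848 + j5.541 V
Step 2 — Sum components: V_total = -201.3 - j136.6 V.
Step 3 — Convert to polar: |V_total| = 243.2 V, ∠V_total = -145.8°.

V_total = 243.2∠-145.8° V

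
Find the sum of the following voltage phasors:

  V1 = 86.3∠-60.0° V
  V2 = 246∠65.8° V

Step 1 — Convert each phasor to rectangular form:
  V1 = 86.3·(cos(-60.0°) + j·sin(-60.0°)) = 43.15 - j74.74 V
  V2 = 246·(cos(65.8°) + j·sin(65.8°)) = 100.8 + j224.4 V
Step 2 — Sum components: V_total = 144 + j149.6 V.
Step 3 — Convert to polar: |V_total| = 207.7 V, ∠V_total = 46.1°.

V_total = 207.7∠46.1° V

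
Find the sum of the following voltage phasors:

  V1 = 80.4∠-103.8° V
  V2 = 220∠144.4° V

Step 1 — Convert each phasor to rectangular form:
  V1 = 80.4·(cos(-103.8°) + j·sin(-103.8°)) = -19.18 - j78.08 V
  V2 = 220·(cos(144.4°) + j·sin(144.4°)) = -178.9 + j128.1 V
Step 2 — Sum components: V_total = -198.1 + j49.99 V.
Step 3 — Convert to polar: |V_total| = 204.3 V, ∠V_total = 165.8°.

V_total = 204.3∠165.8° V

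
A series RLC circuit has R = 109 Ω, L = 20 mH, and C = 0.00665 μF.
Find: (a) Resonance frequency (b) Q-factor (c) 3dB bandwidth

Step 1 — Resonance: ω₀ = 1/√(LC) = 1/√(0.02·6.65e-09) = 8.671e+04 rad/s.
Step 2 — f₀ = ω₀/(2π) = 1.38e+04 Hz.
Step 3 — Series Q: Q = ω₀L/R = 8.671e+04·0.02/109 = 15.91.
Step 4 — Bandwidth: Δω = ω₀/Q = 5450 rad/s; BW = Δω/(2π) = 867.4 Hz.

(a) f₀ = 1.38e+04 Hz  (b) Q = 15.91  (c) BW = 867.4 Hz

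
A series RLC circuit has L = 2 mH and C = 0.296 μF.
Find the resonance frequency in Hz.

Step 1 — Resonance condition Im(Z)=0 gives ω₀ = 1/√(LC).
Step 2 — ω₀ = 1/√(0.002·2.96e-07) = 4.11e+04 rad/s.
Step 3 — f₀ = ω₀/(2π) = 6541 Hz.

f₀ = 6541 Hz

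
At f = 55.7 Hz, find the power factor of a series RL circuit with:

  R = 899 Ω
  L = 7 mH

Step 1 — Angular frequency: ω = 2π·f = 2π·55.7 = 350 rad/s.
Step 2 — Component impedances:
  R: Z = R = 899 Ω
  L: Z = jωL = j·350·0.007 = 0 + j2.45 Ω
Step 3 — Series combination: Z_total = R + L = 899 + j2.45 Ω = 899∠0.2° Ω.
Step 4 — Power factor: PF = cos(φ) = Re(Z)/|Z| = 899/899 = 1.
Step 5 — Type: Im(Z) = 2.45 ⇒ lagging (phase φ = 0.2°).

PF = 1 (lagging, φ = 0.2°)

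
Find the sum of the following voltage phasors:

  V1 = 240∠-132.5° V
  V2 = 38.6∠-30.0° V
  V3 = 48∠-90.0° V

Step 1 — Convert each phasor to rectangular form:
  V1 = 240·(cos(-132.5°) + j·sin(-132.5°)) = -162.1 - j176.9 V
  V2 = 38.6·(cos(-30.0°) + j·sin(-30.0°)) = 33.43 - j19.3 V
  V3 = 48·(cos(-90.0°) + j·sin(-90.0°)) = 0 - j48 V
Step 2 — Sum components: V_total = -128.7 - j244.2 V.
Step 3 — Convert to polar: |V_total| = 276.1 V, ∠V_total = -117.8°.

V_total = 276.1∠-117.8° V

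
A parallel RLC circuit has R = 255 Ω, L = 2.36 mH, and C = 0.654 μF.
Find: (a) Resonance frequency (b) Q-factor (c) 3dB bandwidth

Step 1 — Resonance: ω₀ = 1/√(LC) = 1/√(0.00236·6.54e-07) = 2.545e+04 rad/s.
Step 2 — f₀ = ω₀/(2π) = 4051 Hz.
Step 3 — Parallel Q: Q = R/(ω₀L) = 255/(2.545e+04·0.00236) = 4.245.
Step 4 — Bandwidth: Δω = ω₀/Q = 5996 rad/s; BW = Δω/(2π) = 954.3 Hz.

(a) f₀ = 4051 Hz  (b) Q = 4.245  (c) BW = 954.3 Hz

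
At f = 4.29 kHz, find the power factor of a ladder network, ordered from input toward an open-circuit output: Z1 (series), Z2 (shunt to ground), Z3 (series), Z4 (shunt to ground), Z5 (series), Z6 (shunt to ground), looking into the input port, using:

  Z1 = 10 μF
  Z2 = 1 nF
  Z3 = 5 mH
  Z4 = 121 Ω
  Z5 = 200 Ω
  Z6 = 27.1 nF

Step 1 — Angular frequency: ω = 2π·f = 2π·4290 = 2.695e+04 rad/s.
Step 2 — Component impedances:
  Z1: Z = 1/(jωC) = -j/(ω·C) = 0 - j3.71 Ω
  Z2: Z = 1/(jωC) = -j/(ω·C) = 0 - j3.71e+04 Ω
  Z3: Z = jωL = j·2.695e+04·0.005 = 0 + j134.8 Ω
  Z4: Z = R = 121 Ω
  Z5: Z = R = 200 Ω
  Z6: Z = 1/(jωC) = -j/(ω·C) = 0 - j1369 Ω
Step 3 — Ladder network (open output): work backward from the far end, alternating series and parallel combinations. Z_in = 119.4 + j121 Ω = 170∠45.4° Ω.
Step 4 — Power factor: PF = cos(φ) = Re(Z)/|Z| = 119.42/169.98 = 0.7026.
Step 5 — Type: Im(Z) = 121 ⇒ lagging (phase φ = 45.4°).

PF = 0.7026 (lagging, φ = 45.4°)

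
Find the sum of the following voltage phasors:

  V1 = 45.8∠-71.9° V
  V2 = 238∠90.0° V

Step 1 — Convert each phasor to rectangular form:
  V1 = 45.8·(cos(-71.9°) + j·sin(-71.9°)) = 14.23 - j43.53 V
  V2 = 238·(cos(90.0°) + j·sin(90.0°)) = 0 + j238 V
Step 2 — Sum components: V_total = 14.23 + j194.5 V.
Step 3 — Convert to polar: |V_total| = 195 V, ∠V_total = 85.8°.

V_total = 195∠85.8° V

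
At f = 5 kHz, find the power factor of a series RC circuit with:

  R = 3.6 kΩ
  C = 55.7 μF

Step 1 — Angular frequency: ω = 2π·f = 2π·5000 = 3.142e+04 rad/s.
Step 2 — Component impedances:
  R: Z = R = 3600 Ω
  C: Z = 1/(jωC) = -j/(ω·C) = 0 - j0.5715 Ω
Step 3 — Series combination: Z_total = R + C = 3600 - j0.5715 Ω = 3600∠-0.0° Ω.
Step 4 — Power factor: PF = cos(φ) = Re(Z)/|Z| = 3600/3600 = 1.
Step 5 — Type: Im(Z) = -0.5715 ⇒ leading (phase φ = -0.0°).

PF = 1 (leading, φ = -0.0°)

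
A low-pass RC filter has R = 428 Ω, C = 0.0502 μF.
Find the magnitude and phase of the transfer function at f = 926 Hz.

Step 1 — Angular frequency: ω = 2π·926 = 5818 rad/s.
Step 2 — Transfer function: H(jω) = 1/(1 + jωRC).
Step 3 — Denominator: 1 + jωRC = 1 + j·5818·428·5.02e-08 = 1 + j0.125.
Step 4 — H = 0.9846 - j0.1231.
Step 5 — Magnitude: |H| = 0.9923 (-0.1 dB); phase: φ = -7.1°.

|H| = 0.9923 (-0.1 dB), φ = -7.1°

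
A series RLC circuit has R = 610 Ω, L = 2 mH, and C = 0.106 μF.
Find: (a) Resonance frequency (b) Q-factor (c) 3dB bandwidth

Step 1 — Resonance condition Im(Z)=0 gives ω₀ = 1/√(LC).
Step 2 — ω₀ = 1/√(0.002·1.06e-07) = 6.868e+04 rad/s.
Step 3 — f₀ = ω₀/(2π) = 1.093e+04 Hz.
Step 4 — Series Q: Q = ω₀L/R = 6.868e+04·0.002/610 = 0.2252.
Step 5 — 3dB bandwidth: Δω = ω₀/Q = 3.05e+05 rad/s; BW = Δω/(2π) = 4.854e+04 Hz.

(a) f₀ = 1.093e+04 Hz  (b) Q = 0.2252  (c) BW = 4.854e+04 Hz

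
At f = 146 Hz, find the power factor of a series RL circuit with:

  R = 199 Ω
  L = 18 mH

Step 1 — Angular frequency: ω = 2π·f = 2π·146 = 917.3 rad/s.
Step 2 — Component impedances:
  R: Z = R = 199 Ω
  L: Z = jωL = j·917.3·0.018 = 0 + j16.51 Ω
Step 3 — Series combination: Z_total = R + L = 199 + j16.51 Ω = 199.7∠4.7° Ω.
Step 4 — Power factor: PF = cos(φ) = Re(Z)/|Z| = 199/199.68 = 0.9966.
Step 5 — Type: Im(Z) = 16.51 ⇒ lagging (phase φ = 4.7°).

PF = 0.9966 (lagging, φ = 4.7°)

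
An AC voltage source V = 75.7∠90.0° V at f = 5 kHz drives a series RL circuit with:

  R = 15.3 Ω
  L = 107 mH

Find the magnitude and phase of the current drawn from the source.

Step 1 — Angular frequency: ω = 2π·f = 2π·5000 = 3.142e+04 rad/s.
Step 2 — Component impedances:
  R: Z = R = 15.3 Ω
  L: Z = jωL = j·3.142e+04·0.107 = 0 + j3362 Ω
Step 3 — Series combination: Z_total = R + L = 15.3 + j3362 Ω = 3362∠89.7° Ω.
Step 4 — Source phasor: V = 75.7∠90.0° V = 0 + j75.7 V.
Step 5 — Ohm's law: I = V / Z_total = (0 + j75.7) / (15.3 + j3362) = 0.02252 + j0.0001025 A.
Step 6 — Convert to polar: |I| = 0.02252 A, ∠I = 0.3°.

I = 0.02252∠0.3° A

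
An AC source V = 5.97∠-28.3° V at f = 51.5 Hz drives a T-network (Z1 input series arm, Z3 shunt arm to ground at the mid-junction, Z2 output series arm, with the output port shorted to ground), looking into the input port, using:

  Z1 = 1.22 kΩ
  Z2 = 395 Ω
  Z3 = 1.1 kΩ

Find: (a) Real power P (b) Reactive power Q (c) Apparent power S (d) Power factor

Step 1 — Angular frequency: ω = 2π·f = 2π·51.5 = 323.6 rad/s.
Step 2 — Component impedances:
  Z1: Z = R = 1220 Ω
  Z2: Z = R = 395 Ω
  Z3: Z = R = 1100 Ω
Step 3 — With the output port shorted to ground, the output series arm Z2 runs from the junction to ground; the shunt arm Z3 also runs from the junction to ground. They appear in parallel: Z3 || Z2 = 290.6 Ω.
Step 4 — Series with input arm Z1: Z_in = Z1 + (Z3 || Z2) = 1511 Ω = 1511∠0.0° Ω.
Step 5 — Source phasor: V = 5.97∠-28.3° V = 5.256 - j2.83 V.
Step 6 — Current: I = V / Z = 0.00348 - j0.001874 A = 0.003952∠-28.3° A.
Step 7 — Complex power: S = V·I* = 0.02359 VA.
Step 8 — Real power: P = Re(S) = 0.02359 W.
Step 9 — Reactive power: Q = Im(S) = 0 VAR.
Step 10 — Apparent power: |S| = 0.02359 VA.
Step 11 — Power factor: PF = P/|S| = 1 (unity).

(a) P = 0.02359 W  (b) Q = 0 VAR  (c) S = 0.02359 VA  (d) PF = 1 (unity)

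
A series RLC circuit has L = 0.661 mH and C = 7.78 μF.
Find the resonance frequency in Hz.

Step 1 — Resonance condition Im(Z)=0 gives ω₀ = 1/√(LC).
Step 2 — ω₀ = 1/√(0.000661·7.78e-06) = 1.394e+04 rad/s.
Step 3 — f₀ = ω₀/(2π) = 2219 Hz.

f₀ = 2219 Hz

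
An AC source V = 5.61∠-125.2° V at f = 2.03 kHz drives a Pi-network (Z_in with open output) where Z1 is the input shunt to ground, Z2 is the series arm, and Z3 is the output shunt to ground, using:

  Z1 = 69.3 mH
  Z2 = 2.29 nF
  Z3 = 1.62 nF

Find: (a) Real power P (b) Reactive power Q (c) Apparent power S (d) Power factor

Step 1 — Angular frequency: ω = 2π·f = 2π·2030 = 1.275e+04 rad/s.
Step 2 — Component impedances:
  Z1: Z = jωL = j·1.275e+04·0.0693 = 0 + j883.9 Ω
  Z2: Z = 1/(jωC) = -j/(ω·C) = 0 - j3.424e+04 Ω
  Z3: Z = 1/(jωC) = -j/(ω·C) = 0 - j4.84e+04 Ω
Step 3 — With open output, the series arm Z2 and the output shunt Z3 appear in series to ground: Z2 + Z3 = 0 - j8.263e+04 Ω.
Step 4 — Parallel with input shunt Z1: Z_in = Z1 || (Z2 + Z3) = 0 + j893.5 Ω = 893.5∠90.0° Ω.
Step 5 — Source phasor: V = 5.61∠-125.2° V = -3.234 - j4.584 V.
Step 6 — Current: I = V / Z = -0.005131 + j0.003619 A = 0.006279∠144.8° A.
Step 7 — Complex power: S = V·I* = 0 + j0.03522 VA.
Step 8 — Real power: P = Re(S) = 0 W.
Step 9 — Reactive power: Q = Im(S) = 0.03522 VAR.
Step 10 — Apparent power: |S| = 0.03522 VA.
Step 11 — Power factor: PF = P/|S| = 0 (lagging).

(a) P = 0 W  (b) Q = 0.03522 VAR  (c) S = 0.03522 VA  (d) PF = 0 (lagging)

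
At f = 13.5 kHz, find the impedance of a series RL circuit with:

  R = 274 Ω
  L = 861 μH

Step 1 — Angular frequency: ω = 2π·f = 2π·1.35e+04 = 8.482e+04 rad/s.
Step 2 — Component impedances:
  R: Z = R = 274 Ω
  L: Z = jωL = j·8.482e+04·0.000861 = 0 + j73.03 Ω
Step 3 — Series combination: Z_total = R + L = 274 + j73.03 Ω = 283.6∠14.9° Ω.

Z = 274 + j73.03 Ω = 283.6∠14.9° Ω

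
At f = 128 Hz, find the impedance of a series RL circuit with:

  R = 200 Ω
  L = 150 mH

Step 1 — Angular frequency: ω = 2π·f = 2π·128 = 804.2 rad/s.
Step 2 — Component impedances:
  R: Z = R = 200 Ω
  L: Z = jωL = j·804.2·0.15 = 0 + j120.6 Ω
Step 3 — Series combination: Z_total = R + L = 200 + j120.6 Ω = 233.6∠31.1° Ω.

Z = 200 + j120.6 Ω = 233.6∠31.1° Ω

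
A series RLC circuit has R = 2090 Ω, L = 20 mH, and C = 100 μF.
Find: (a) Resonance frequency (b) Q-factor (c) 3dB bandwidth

Step 1 — Resonance: ω₀ = 1/√(LC) = 1/√(0.02·0.0001) = 707.1 rad/s.
Step 2 — f₀ = ω₀/(2π) = 112.5 Hz.
Step 3 — Series Q: Q = ω₀L/R = 707.1·0.02/2090 = 0.006767.
Step 4 — Bandwidth: Δω = ω₀/Q = 1.045e+05 rad/s; BW = Δω/(2π) = 1.663e+04 Hz.

(a) f₀ = 112.5 Hz  (b) Q = 0.006767  (c) BW = 1.663e+04 Hz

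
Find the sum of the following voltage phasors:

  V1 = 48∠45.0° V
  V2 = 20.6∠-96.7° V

Step 1 — Convert each phasor to rectangular form:
  V1 = 48·(cos(45.0°) + j·sin(45.0°)) = 33.94 + j33.94 V
  V2 = 20.6·(cos(-96.7°) + j·sin(-96.7°)) = -2.403 - j20.46 V
Step 2 — Sum components: V_total = 31.54 + j13.48 V.
Step 3 — Convert to polar: |V_total| = 34.3 V, ∠V_total = 23.1°.

V_total = 34.3∠23.1° V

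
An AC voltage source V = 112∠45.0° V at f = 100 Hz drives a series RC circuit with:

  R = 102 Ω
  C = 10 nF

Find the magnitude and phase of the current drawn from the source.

Step 1 — Angular frequency: ω = 2π·f = 2π·100 = 628.3 rad/s.
Step 2 — Component impedances:
  R: Z = R = 102 Ω
  C: Z = 1/(jωC) = -j/(ω·C) = 0 - j1.592e+05 Ω
Step 3 — Series combination: Z_total = R + C = 102 - j1.592e+05 Ω = 1.592e+05∠-90.0° Ω.
Step 4 — Source phasor: V = 112∠45.0° V = 79.2 + j79.2 V.
Step 5 — Ohm's law: I = V / Z_total = (79.2 + j79.2) / (102 - j1.592e+05) = -0.0004973 + j0.0004979 A.
Step 6 — Convert to polar: |I| = 0.0007037 A, ∠I = 135.0°.

I = 0.0007037∠135.0° A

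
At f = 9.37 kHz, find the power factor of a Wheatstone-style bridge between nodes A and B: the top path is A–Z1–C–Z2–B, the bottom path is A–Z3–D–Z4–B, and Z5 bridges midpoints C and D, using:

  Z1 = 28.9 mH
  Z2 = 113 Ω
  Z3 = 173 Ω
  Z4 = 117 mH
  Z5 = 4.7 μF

Step 1 — Angular frequency: ω = 2π·f = 2π·9370 = 5.887e+04 rad/s.
Step 2 — Component impedances:
  Z1: Z = jωL = j·5.887e+04·0.0289 = 0 + j1701 Ω
  Z2: Z = R = 113 Ω
  Z3: Z = R = 173 Ω
  Z4: Z = jωL = j·5.887e+04·0.117 = 0 + j6888 Ω
  Z5: Z = 1/(jωC) = -j/(ω·C) = 0 - j3.614 Ω
Step 3 — Bridge requires nodal analysis (the Z5 bridge couples midpoints C and D, so the two paths cannot be reduced to a simple series/parallel combination). Setting node B to ground and injecting 1 A at node A, the 3-node admittance system at A, C, D solves to V_A = Z_AB = 285 + j15.77 Ω = 285.5∠3.2° Ω.
Step 4 — Power factor: PF = cos(φ) = Re(Z)/|Z| = 285.04/285.48 = 0.9985.
Step 5 — Type: Im(Z) = 15.77 ⇒ lagging (phase φ = 3.2°).

PF = 0.9985 (lagging, φ = 3.2°)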